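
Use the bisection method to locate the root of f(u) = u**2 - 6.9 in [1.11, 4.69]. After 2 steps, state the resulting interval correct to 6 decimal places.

f(1.110000) = -5.667900, f(4.690000) = 15.096100 (opposite signs)
step 1: m = 2.900000, f(m) = 1.510000 > 0 → root in [1.110000, 2.900000]
step 2: m = 2.005000, f(m) = -2.879975 < 0 → root in [2.005000, 2.900000]

[2.005000, 2.900000]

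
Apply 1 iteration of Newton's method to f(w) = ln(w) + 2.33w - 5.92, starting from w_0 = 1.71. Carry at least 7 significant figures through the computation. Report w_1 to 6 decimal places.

2.190036

Newton update: w ← w − f(w)/f'(w).
f'(w) = 1/w + 2.33
w_0 = 1.710000: f = -1.399207, f' = 2.914795 → w_1 = 1.710000 - (-1.399207)/(2.914795) = 2.190036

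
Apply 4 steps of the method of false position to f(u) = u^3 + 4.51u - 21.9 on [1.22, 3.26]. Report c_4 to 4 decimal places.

f(1.220000) = -14.581952, f(3.260000) = 27.448576
step 1: c = 1.927752, f(c) = -6.041876 < 0 → new bracket [1.927752, 3.260000]
step 2: c = 2.168097, f(c) = -1.930424 < 0 → new bracket [2.168097, 3.260000]
step 3: c = 2.239844, f(c) = -0.561236 < 0 → new bracket [2.239844, 3.260000]
step 4: c = 2.260285, f(c) = -0.158579 < 0 → new bracket [2.260285, 3.260000]

2.2603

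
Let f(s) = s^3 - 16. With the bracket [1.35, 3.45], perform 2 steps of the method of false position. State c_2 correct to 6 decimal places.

False-position update: c = (a·f(b) − b·f(a))/(f(b) − f(a)); replace the endpoint whose sign matches f(c).
f(1.350000) = -13.539625, f(3.450000) = 25.063625
step 1: c = 2.086550, f(c) = -6.915810 < 0 → new bracket [2.086550, 3.450000]
step 2: c = 2.381407, f(c) = -2.494808 < 0 → new bracket [2.381407, 3.450000]

2.381407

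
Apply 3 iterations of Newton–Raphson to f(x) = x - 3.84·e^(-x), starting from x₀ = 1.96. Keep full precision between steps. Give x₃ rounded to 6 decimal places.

Newton update: x ← x − f(x)/f'(x).
f'(x) = 1 + 3.84·e^(-x)
x_0 = 1.960000: f = 1.419104, f' = 1.540896 → x_1 = 1.960000 - (1.419104)/(1.540896) = 1.039040
x_1 = 1.039040: f = -0.319529, f' = 2.358569 → x_2 = 1.039040 - (-0.319529)/(2.358569) = 1.174516
x_2 = 1.174516: f = -0.011923, f' = 2.186439 → x_3 = 1.174516 - (-0.011923)/(2.186439) = 1.179969

1.179969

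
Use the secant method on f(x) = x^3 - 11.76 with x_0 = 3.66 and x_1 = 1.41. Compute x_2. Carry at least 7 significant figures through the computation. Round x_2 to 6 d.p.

Secant update: x_(k+1) = x_k − f(x_k)·(x_k − x_(k-1))/(f(x_k) − f(x_(k-1))).
f(x_0) = 37.267896, f(x_1) = -8.956779
x_2 = 1.410000 - (-8.956779)·(1.410000 - 3.660000)/(-8.956779 - (37.267896)) = 1.845974; f(x_2) = -5.469623

1.845974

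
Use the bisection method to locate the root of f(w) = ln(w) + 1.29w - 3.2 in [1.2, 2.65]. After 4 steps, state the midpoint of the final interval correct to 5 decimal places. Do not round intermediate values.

1.97031

f(1.200000) = -1.469678, f(2.650000) = 1.193060 (opposite signs)
step 1: m = 1.925000, f(m) = -0.061824 < 0 → root in [1.925000, 2.650000]
step 2: m = 2.287500, f(m) = 0.578335 > 0 → root in [1.925000, 2.287500]
step 3: m = 2.106250, f(m) = 0.261972 > 0 → root in [1.925000, 2.106250]
step 4: m = 2.015625, f(m) = 0.101086 > 0 → root in [1.925000, 2.015625]
Midpoint of [1.925000, 2.015625] = 1.970312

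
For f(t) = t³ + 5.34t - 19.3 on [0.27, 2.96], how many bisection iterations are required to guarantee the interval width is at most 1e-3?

12

Initial width b − a = 2.96 − 0.27 = 2.690000.
After n steps the width is (b−a)/2^n; need (b−a)/2^n ≤ 1e-3.
So n ≥ log₂(2.690000/1e-3) = log₂(2690.0000) ≈ 11.3934.
Hence n = 12.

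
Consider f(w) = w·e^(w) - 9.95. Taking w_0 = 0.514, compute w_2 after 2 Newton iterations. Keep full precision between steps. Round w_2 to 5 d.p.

Newton update: w ← w − f(w)/f'(w).
f'(w) = (w + 1)·e^(w)
w_0 = 0.514000: f = -9.090610, f' = 2.531356 → w_1 = 0.514000 - (-9.090610)/(2.531356) = 4.105201
w_1 = 4.105201: f = 239.050844, f' = 309.655808 → w_2 = 4.105201 - (239.050844)/(309.655808) = 3.333213

3.33321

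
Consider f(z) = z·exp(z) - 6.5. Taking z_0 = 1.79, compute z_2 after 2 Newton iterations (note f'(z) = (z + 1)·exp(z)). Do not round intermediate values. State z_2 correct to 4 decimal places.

z_0 = 1.790000: f = 4.221120, f' = 16.710572 → z_1 = 1.790000 - (4.221120)/(16.710572) = 1.537398
z_1 = 1.537398: f = 0.652699, f' = 11.805169 → z_2 = 1.537398 - (0.652699)/(11.805169) = 1.482109

1.4821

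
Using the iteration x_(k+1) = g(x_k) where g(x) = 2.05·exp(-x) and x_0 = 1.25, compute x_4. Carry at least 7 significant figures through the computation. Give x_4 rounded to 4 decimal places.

x_1 = g(1.250000) = 0.587335
x_2 = g(0.587335) = 1.139404
x_3 = g(1.139404) = 0.656020
x_4 = g(0.656020) = 1.063770

1.0638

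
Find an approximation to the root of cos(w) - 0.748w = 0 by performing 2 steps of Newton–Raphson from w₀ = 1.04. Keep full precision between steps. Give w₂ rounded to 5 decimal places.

f'(w) = -sin(w) - 0.748
w_0 = 1.040000: f = -0.271700, f' = -1.610404 → w_1 = 1.040000 - (-0.271700)/(-1.610404) = 0.871285
w_1 = 0.871285: f = -0.007877, f' = -1.513157 → w_2 = 0.871285 - (-0.007877)/(-1.513157) = 0.866079

0.86608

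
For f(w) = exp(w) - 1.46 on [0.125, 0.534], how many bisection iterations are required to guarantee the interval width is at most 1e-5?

Initial width b − a = 0.534 − 0.125 = 0.409000.
After n steps the width is (b−a)/2^n; need (b−a)/2^n ≤ 1e-5.
So n ≥ log₂(0.409000/1e-5) = log₂(40900.0000) ≈ 15.3198.
Hence n = 16.

16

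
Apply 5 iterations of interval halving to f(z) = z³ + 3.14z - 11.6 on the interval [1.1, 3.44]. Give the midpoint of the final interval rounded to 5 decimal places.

f(1.100000) = -6.815000, f(3.440000) = 39.909184 (opposite signs)
step 1: m = 2.270000, f(m) = 7.224883 > 0 → root in [1.100000, 2.270000]
step 2: m = 1.685000, f(m) = -1.525006 < 0 → root in [1.685000, 2.270000]
step 3: m = 1.977500, f(m) = 2.342376 > 0 → root in [1.685000, 1.977500]
step 4: m = 1.831250, f(m) = 0.291179 > 0 → root in [1.685000, 1.831250]
step 5: m = 1.758125, f(m) = -0.645117 < 0 → root in [1.758125, 1.831250]
Midpoint of [1.758125, 1.831250] = 1.794688

1.79469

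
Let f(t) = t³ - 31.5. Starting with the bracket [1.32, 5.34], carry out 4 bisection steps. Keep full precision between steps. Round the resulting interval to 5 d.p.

[3.07875, 3.33000]

f(1.320000) = -29.200032, f(5.340000) = 120.773304 (opposite signs)
step 1: m = 3.330000, f(m) = 5.426037 > 0 → root in [1.320000, 3.330000]
step 2: m = 2.325000, f(m) = -18.931922 < 0 → root in [2.325000, 3.330000]
step 3: m = 2.827500, f(m) = -8.894827 < 0 → root in [2.827500, 3.330000]
step 4: m = 3.078750, f(m) = -2.317448 < 0 → root in [3.078750, 3.330000]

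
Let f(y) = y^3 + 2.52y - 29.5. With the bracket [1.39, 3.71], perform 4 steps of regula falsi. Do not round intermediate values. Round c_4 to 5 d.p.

2.81222

f(1.390000) = -23.311581, f(3.710000) = 30.914011
step 1: c = 2.387368, f(c) = -9.876968 < 0 → new bracket [2.387368, 3.710000]
step 2: c = 2.707625, f(c) = -2.826557 < 0 → new bracket [2.707625, 3.710000]
step 3: c = 2.791597, f(c) = -0.710218 < 0 → new bracket [2.791597, 3.710000]
step 4: c = 2.812223, f(c) = -0.172465 < 0 → new bracket [2.812223, 3.710000]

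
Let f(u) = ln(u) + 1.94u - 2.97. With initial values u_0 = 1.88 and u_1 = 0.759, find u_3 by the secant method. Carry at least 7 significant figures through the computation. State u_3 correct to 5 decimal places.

Secant update: u_(k+1) = u_k − f(u_k)·(u_k − u_(k-1))/(f(u_k) − f(u_(k-1))).
f(u_0) = 1.308472, f(u_1) = -1.773294
u_2 = 0.759000 - (-1.773294)·(0.759000 - 1.880000)/(-1.773294 - (1.308472)) = 1.404040; f(u_2) = 0.093192
u_3 = 1.404040 - (0.093192)·(1.404040 - 0.759000)/(0.093192 - (-1.773294)) = 1.371834; f(u_3) = 0.007506

1.37183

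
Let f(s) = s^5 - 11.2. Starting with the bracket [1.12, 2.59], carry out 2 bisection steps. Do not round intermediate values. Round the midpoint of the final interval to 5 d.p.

f(1.120000) = -9.437658, f(2.590000) = 105.346389 (opposite signs)
step 1: m = 1.855000, f(m) = 10.764411 > 0 → root in [1.120000, 1.855000]
step 2: m = 1.487500, f(m) = -3.917427 < 0 → root in [1.487500, 1.855000]
Midpoint of [1.487500, 1.855000] = 1.671250

1.67125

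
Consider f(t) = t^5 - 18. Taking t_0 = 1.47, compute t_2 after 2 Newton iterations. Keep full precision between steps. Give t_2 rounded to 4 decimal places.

1.8081

f'(t) = 5t^4
t_0 = 1.470000: f = -11.135851, f' = 23.347444 → t_1 = 1.470000 - (-11.135851)/(23.347444) = 1.946962
t_1 = 1.946962: f = 9.976137, f' = 71.845605 → t_2 = 1.946962 - (9.976137)/(71.845605) = 1.808107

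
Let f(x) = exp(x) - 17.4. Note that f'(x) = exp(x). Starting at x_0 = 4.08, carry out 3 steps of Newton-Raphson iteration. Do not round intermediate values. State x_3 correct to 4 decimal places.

2.8627

Newton update: x ← x − f(x)/f'(x).
x_0 = 4.080000: f = 41.745470, f' = 59.145470 → x_1 = 4.080000 - (41.745470)/(59.145470) = 3.374190
x_1 = 3.374190: f = 11.800619, f' = 29.200619 → x_2 = 3.374190 - (11.800619)/(29.200619) = 2.970068
x_2 = 2.970068: f = 2.093239, f' = 19.493239 → x_3 = 2.970068 - (2.093239)/(19.493239) = 2.862685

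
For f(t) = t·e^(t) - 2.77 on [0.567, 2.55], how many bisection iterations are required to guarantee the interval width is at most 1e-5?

Initial width b − a = 2.55 − 0.567 = 1.983000.
After n steps the width is (b−a)/2^n; need (b−a)/2^n ≤ 1e-5.
So n ≥ log₂(1.983000/1e-5) = log₂(198300.0000) ≈ 17.5973.
Hence n = 18.

18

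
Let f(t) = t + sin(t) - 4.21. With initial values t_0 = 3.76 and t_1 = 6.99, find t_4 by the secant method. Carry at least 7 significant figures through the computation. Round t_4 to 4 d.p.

Secant update: t_(k+1) = t_k − f(t_k)·(t_k − t_(k-1))/(f(t_k) − f(t_(k-1))).
f(t_0) = -1.029738, f(t_1) = 3.429415
t_2 = 6.990000 - (3.429415)·(6.990000 - 3.760000)/(3.429415 - (-1.029738)) = 4.505894; f(t_2) = -0.682862
t_3 = 4.505894 - (-0.682862)·(4.505894 - 6.990000)/(-0.682862 - (3.429415)) = 4.918391; f(t_3) = -0.270466
t_4 = 4.918391 - (-0.270466)·(4.918391 - 4.505894)/(-0.270466 - (-0.682862)) = 5.188923; f(t_4) = 0.090333

5.1889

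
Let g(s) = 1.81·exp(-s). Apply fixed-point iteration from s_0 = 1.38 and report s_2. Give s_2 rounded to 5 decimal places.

1.14794

s_1 = g(1.380000) = 0.455357
s_2 = g(0.455357) = 1.147941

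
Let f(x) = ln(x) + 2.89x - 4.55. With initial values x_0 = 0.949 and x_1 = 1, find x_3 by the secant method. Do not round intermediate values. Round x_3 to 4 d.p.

f(x_0) = -1.859736, f(x_1) = -1.660000
x_2 = 1.000000 - (-1.660000)·(1.000000 - 0.949000)/(-1.660000 - (-1.859736)) = 1.423858; f(x_2) = -0.081679
x_3 = 1.423858 - (-0.081679)·(1.423858 - 1.000000)/(-0.081679 - (-1.660000)) = 1.445793; f(x_3) = -0.002999

1.4458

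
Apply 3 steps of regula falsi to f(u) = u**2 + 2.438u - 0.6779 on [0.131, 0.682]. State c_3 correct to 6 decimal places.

0.251745

f(0.131000) = -0.341361, f(0.682000) = 1.449940
step 1: c = 0.236002, f(c) = -0.046831 < 0 → new bracket [0.236002, 0.682000]
step 2: c = 0.249956, f(c) = -0.006029 < 0 → new bracket [0.249956, 0.682000]
step 3: c = 0.251745, f(c) = -0.000770 < 0 → new bracket [0.251745, 0.682000]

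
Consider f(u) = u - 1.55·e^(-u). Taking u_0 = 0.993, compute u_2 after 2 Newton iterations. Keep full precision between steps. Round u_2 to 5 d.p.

0.73969

Newton update: u ← u − f(u)/f'(u).
f'(u) = 1 + 1.55·e^(-u)
u_0 = 0.993000: f = 0.418781, f' = 1.574219 → u_1 = 0.993000 - (0.418781)/(1.574219) = 0.726975
u_1 = 0.726975: f = -0.022247, f' = 1.749222 → u_2 = 0.726975 - (-0.022247)/(1.749222) = 0.739693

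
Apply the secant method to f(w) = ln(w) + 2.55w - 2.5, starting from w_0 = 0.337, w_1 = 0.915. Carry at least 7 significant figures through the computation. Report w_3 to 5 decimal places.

0.98582

f(w_0) = -2.728322, f(w_1) = -0.255581
w_2 = 0.915000 - (-0.255581)·(0.915000 - 0.337000)/(-0.255581 - (-2.728322)) = 0.974742; f(w_2) = -0.039991
w_3 = 0.974742 - (-0.039991)·(0.974742 - 0.915000)/(-0.039991 - (-0.255581)) = 0.985824; f(w_3) = -0.000427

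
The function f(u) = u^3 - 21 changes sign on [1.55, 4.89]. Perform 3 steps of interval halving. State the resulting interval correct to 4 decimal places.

f(1.550000) = -17.276125, f(4.890000) = 95.930169 (opposite signs)
step 1: m = 3.220000, f(m) = 12.386248 > 0 → root in [1.550000, 3.220000]
step 2: m = 2.385000, f(m) = -7.433583 < 0 → root in [2.385000, 3.220000]
step 3: m = 2.802500, f(m) = 1.010853 > 0 → root in [2.385000, 2.802500]

[2.3850, 2.8025]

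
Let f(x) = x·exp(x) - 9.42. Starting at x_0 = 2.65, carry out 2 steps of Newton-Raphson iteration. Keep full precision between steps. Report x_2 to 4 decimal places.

1.7973

f'(x) = (x + 1)·exp(x)
x_0 = 2.650000: f = 28.088202, f' = 51.662241 → x_1 = 2.650000 - (28.088202)/(51.662241) = 2.106311
x_1 = 2.106311: f = 7.889384, f' = 25.527252 → x_2 = 2.106311 - (7.889384)/(25.527252) = 1.797253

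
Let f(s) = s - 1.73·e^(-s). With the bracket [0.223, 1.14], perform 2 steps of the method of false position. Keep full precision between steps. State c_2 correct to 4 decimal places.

0.7932

False-position update: c = (a·f(b) − b·f(a))/(f(b) − f(a)); replace the endpoint whose sign matches f(c).
f(0.223000) = -1.161199, f(1.140000) = 0.586713
step 1: c = 0.832195, f(c) = 0.079484 > 0 → new bracket [0.223000, 0.832195]
step 2: c = 0.793167, f(c) = 0.010499 > 0 → new bracket [0.223000, 0.793167]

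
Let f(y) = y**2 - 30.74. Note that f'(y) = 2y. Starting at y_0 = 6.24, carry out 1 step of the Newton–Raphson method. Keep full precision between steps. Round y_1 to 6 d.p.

Newton update: y ← y − f(y)/f'(y).
y_0 = 6.240000: f = 8.197600, f' = 12.480000 → y_1 = 6.240000 - (8.197600)/(12.480000) = 5.583141

5.583141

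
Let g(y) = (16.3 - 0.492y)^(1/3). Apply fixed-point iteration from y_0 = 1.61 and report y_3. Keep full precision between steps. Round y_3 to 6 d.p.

y_1 = g(1.610000) = 2.493738
y_2 = g(2.493738) = 2.470211
y_3 = g(2.470211) = 2.470843

2.470843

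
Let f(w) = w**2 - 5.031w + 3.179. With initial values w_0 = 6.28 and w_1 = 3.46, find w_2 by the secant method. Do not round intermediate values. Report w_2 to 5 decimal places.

f(w_0) = 11.022720, f(w_1) = -2.256660
w_2 = 3.460000 - (-2.256660)·(3.460000 - 6.280000)/(-2.256660 - (11.022720)) = 3.939223; f(w_2) = -1.121754

3.93922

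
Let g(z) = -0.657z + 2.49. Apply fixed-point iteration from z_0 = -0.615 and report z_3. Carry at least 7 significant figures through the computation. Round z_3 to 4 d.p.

z_1 = g(-0.615000) = 2.894055
z_2 = g(2.894055) = 0.588606
z_3 = g(0.588606) = 2.103286

2.1033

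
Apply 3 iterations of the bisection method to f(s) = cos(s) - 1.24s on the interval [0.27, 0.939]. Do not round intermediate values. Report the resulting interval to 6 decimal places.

f(0.270000) = 0.628971, f(0.939000) = -0.573765 (opposite signs)
step 1: m = 0.604500, f(m) = 0.073206 > 0 → root in [0.604500, 0.939000]
step 2: m = 0.771750, f(m) = -0.240279 < 0 → root in [0.604500, 0.771750]
step 3: m = 0.688125, f(m) = -0.080837 < 0 → root in [0.604500, 0.688125]

[0.604500, 0.688125]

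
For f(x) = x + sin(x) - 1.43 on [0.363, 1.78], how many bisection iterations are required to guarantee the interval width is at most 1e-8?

Initial width b − a = 1.78 − 0.363 = 1.417000.
After n steps the width is (b−a)/2^n; need (b−a)/2^n ≤ 1e-8.
So n ≥ log₂(1.417000/1e-8) = log₂(141700000.0000) ≈ 27.0783.
Hence n = 28.

28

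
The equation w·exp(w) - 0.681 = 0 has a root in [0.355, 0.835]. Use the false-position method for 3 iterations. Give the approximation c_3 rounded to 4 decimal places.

False-position update: c = (a·f(b) − b·f(a))/(f(b) − f(a)); replace the endpoint whose sign matches f(c).
f(0.355000) = -0.174706, f(0.835000) = 1.243520
step 1: c = 0.414129, f(c) = -0.054400 < 0 → new bracket [0.414129, 0.835000]
step 2: c = 0.431770, f(c) = -0.016083 < 0 → new bracket [0.431770, 0.835000]
step 3: c = 0.436918, f(c) = -0.004681 < 0 → new bracket [0.436918, 0.835000]

0.4369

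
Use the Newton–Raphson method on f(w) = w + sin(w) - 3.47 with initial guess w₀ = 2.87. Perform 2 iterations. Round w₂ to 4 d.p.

7.5562

f'(w) = 1 + cos(w)
w_0 = 2.870000: f = -0.331734, f' = 0.036655 → w_1 = 2.870000 - (-0.331734)/(0.036655) = 11.920135
w_1 = 11.920135: f = 7.847950, f' = 1.798357 → w_2 = 11.920135 - (7.847950)/(1.798357) = 7.556179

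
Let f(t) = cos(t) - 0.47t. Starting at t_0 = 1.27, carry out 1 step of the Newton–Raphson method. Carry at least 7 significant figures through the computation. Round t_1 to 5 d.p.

f'(t) = -sin(t) - 0.47
t_0 = 1.270000: f = -0.300619, f' = -1.425101 → t_1 = 1.270000 - (-0.300619)/(-1.425101) = 1.059054

1.05905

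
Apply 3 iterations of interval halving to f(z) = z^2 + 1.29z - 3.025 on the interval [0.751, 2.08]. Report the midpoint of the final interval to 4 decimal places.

1.1663

f(0.751000) = -1.492209, f(2.080000) = 3.984600 (opposite signs)
step 1: m = 1.415500, f(m) = 0.804635 > 0 → root in [0.751000, 1.415500]
step 2: m = 1.083250, f(m) = -0.454177 < 0 → root in [1.083250, 1.415500]
step 3: m = 1.249375, f(m) = 0.147632 > 0 → root in [1.083250, 1.249375]
Midpoint of [1.083250, 1.249375] = 1.166313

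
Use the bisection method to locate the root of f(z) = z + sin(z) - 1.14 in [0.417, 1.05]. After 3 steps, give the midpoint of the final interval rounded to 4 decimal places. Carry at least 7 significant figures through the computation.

0.6148

f(0.417000) = -0.317981, f(1.050000) = 0.777423 (opposite signs)
step 1: m = 0.733500, f(m) = 0.262974 > 0 → root in [0.417000, 0.733500]
step 2: m = 0.575250, f(m) = -0.020705 < 0 → root in [0.575250, 0.733500]
step 3: m = 0.654375, f(m) = 0.123038 > 0 → root in [0.575250, 0.654375]
Midpoint of [0.575250, 0.654375] = 0.614812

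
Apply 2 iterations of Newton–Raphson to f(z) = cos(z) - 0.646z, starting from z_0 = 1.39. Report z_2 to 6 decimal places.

0.928056

Newton update: z ← z − f(z)/f'(z).
f'(z) = -sin(z) - 0.646
z_0 = 1.390000: f = -0.718127, f' = -1.629701 → z_1 = 1.390000 - (-0.718127)/(-1.629701) = 0.949350
z_1 = 0.949350: f = -0.031069, f' = -1.459037 → z_2 = 0.949350 - (-0.031069)/(-1.459037) = 0.928056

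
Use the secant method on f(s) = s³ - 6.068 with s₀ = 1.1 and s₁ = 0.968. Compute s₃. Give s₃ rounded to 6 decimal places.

1.481048

Secant update: s_(k+1) = s_k − f(s_k)·(s_k − s_(k-1))/(f(s_k) − f(s_(k-1))).
f(s_0) = -4.737000, f(s_1) = -5.160961
s_2 = 0.968000 - (-5.160961)·(0.968000 - 1.100000)/(-5.160961 - (-4.737000)) = 2.574863; f(s_2) = 11.003132
s_3 = 2.574863 - (11.003132)·(2.574863 - 0.968000)/(11.003132 - (-5.160961)) = 1.481048; f(s_3) = -2.819316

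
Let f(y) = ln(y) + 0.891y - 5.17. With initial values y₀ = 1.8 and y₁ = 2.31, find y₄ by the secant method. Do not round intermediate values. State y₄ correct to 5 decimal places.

4.19345

Secant update: y_(k+1) = y_k − f(y_k)·(y_k − y_(k-1))/(f(y_k) − f(y_(k-1))).
f(y_0) = -2.978413, f(y_1) = -2.274542
y_2 = 2.310000 - (-2.274542)·(2.310000 - 1.800000)/(-2.274542 - (-2.978413)) = 3.958053; f(y_2) = -0.267622
y_3 = 3.958053 - (-0.267622)·(3.958053 - 2.310000)/(-0.267622 - (-2.274542)) = 4.177821; f(y_3) = -0.017772
y_4 = 4.177821 - (-0.017772)·(4.177821 - 3.958053)/(-0.017772 - (-0.267622)) = 4.193453; f(y_4) = -0.000109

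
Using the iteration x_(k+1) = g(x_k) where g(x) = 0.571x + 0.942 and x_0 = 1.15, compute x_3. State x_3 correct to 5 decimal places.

x_1 = g(1.150000) = 1.598650
x_2 = g(1.598650) = 1.854829
x_3 = g(1.854829) = 2.001107

2.00111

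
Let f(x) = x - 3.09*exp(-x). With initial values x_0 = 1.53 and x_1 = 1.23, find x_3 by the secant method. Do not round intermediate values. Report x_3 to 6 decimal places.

1.065886

Secant update: x_(k+1) = x_k − f(x_k)·(x_k − x_(k-1))/(f(x_k) − f(x_(k-1))).
f(x_0) = 0.860905, f(x_1) = 0.326816
x_2 = 1.230000 - (0.326816)·(1.230000 - 1.530000)/(0.326816 - (0.860905)) = 1.046426; f(x_2) = -0.038753
x_3 = 1.046426 - (-0.038753)·(1.046426 - 1.230000)/(-0.038753 - (0.326816)) = 1.065886; f(x_3) = 0.001621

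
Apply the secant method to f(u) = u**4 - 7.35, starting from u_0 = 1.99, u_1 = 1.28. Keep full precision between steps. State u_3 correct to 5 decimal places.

f(u_0) = 8.332392, f(u_1) = -4.665645
u_2 = 1.280000 - (-4.665645)·(1.280000 - 1.990000)/(-4.665645 - (8.332392)) = 1.534854; f(u_2) = -1.800309
u_3 = 1.534854 - (-1.800309)·(1.534854 - 1.280000)/(-1.800309 - (-4.665645)) = 1.694981; f(u_3) = 0.903905

1.69498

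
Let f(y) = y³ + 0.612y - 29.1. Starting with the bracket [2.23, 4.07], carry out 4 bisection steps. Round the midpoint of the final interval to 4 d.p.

2.9775

f(2.230000) = -16.645673, f(4.070000) = 40.809983 (opposite signs)
step 1: m = 3.150000, f(m) = 4.083675 > 0 → root in [2.230000, 3.150000]
step 2: m = 2.690000, f(m) = -7.988611 < 0 → root in [2.690000, 3.150000]
step 3: m = 2.920000, f(m) = -2.415872 < 0 → root in [2.920000, 3.150000]
step 4: m = 3.035000, f(m) = 0.713488 > 0 → root in [2.920000, 3.035000]
Midpoint of [2.920000, 3.035000] = 2.977500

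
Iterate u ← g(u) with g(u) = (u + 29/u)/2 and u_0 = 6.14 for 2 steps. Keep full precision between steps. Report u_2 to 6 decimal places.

5.385363

u_1 = g(6.140000) = 5.431564
u_2 = g(5.431564) = 5.385363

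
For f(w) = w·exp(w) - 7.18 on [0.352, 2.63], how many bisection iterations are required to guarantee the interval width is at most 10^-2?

8

Initial width b − a = 2.63 − 0.352 = 2.278000.
After n steps the width is (b−a)/2^n; need (b−a)/2^n ≤ 10^-2.
So n ≥ log₂(2.278000/10^-2) = log₂(227.8000) ≈ 7.8316.
Hence n = 8.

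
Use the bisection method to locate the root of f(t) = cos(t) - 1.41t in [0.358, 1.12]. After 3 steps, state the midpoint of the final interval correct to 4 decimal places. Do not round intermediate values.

f(0.358000) = 0.431819, f(1.120000) = -1.143518 (opposite signs)
step 1: m = 0.739000, f(m) = -0.302848 < 0 → root in [0.358000, 0.739000]
step 2: m = 0.548500, f(m) = 0.079923 > 0 → root in [0.548500, 0.739000]
step 3: m = 0.643750, f(m) = -0.107837 < 0 → root in [0.548500, 0.643750]
Midpoint of [0.548500, 0.643750] = 0.596125

0.5961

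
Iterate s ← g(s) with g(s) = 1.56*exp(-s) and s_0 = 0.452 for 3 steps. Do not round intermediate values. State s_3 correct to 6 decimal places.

0.875112

s_1 = g(0.452000) = 0.992713
s_2 = g(0.992713) = 0.578089
s_3 = g(0.578089) = 0.875112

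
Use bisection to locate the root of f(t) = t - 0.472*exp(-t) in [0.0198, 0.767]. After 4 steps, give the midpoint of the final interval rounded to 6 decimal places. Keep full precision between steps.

0.323350

f(0.019800) = -0.442946, f(0.767000) = 0.547801 (opposite signs)
step 1: m = 0.393400, f(m) = 0.074914 > 0 → root in [0.019800, 0.393400]
step 2: m = 0.206600, f(m) = -0.177299 < 0 → root in [0.206600, 0.393400]
step 3: m = 0.300000, f(m) = -0.049666 < 0 → root in [0.300000, 0.393400]
step 4: m = 0.346700, f(m) = 0.012988 > 0 → root in [0.300000, 0.346700]
Midpoint of [0.300000, 0.346700] = 0.323350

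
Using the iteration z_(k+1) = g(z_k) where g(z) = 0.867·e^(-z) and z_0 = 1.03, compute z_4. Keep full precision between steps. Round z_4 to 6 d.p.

0.547924

z_1 = g(1.030000) = 0.309525
z_2 = g(0.309525) = 0.636201
z_3 = g(0.636201) = 0.458903
z_4 = g(0.458903) = 0.547924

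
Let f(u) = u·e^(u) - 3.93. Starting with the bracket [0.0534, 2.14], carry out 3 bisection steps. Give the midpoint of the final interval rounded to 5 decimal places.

1.22711

f(0.053400) = -3.873671, f(2.140000) = 14.258797 (opposite signs)
step 1: m = 1.096700, f(m) = -0.646186 < 0 → root in [1.096700, 2.140000]
step 2: m = 1.618350, f(m) = 4.234187 > 0 → root in [1.096700, 1.618350]
step 3: m = 1.357525, f(m) = 1.346105 > 0 → root in [1.096700, 1.357525]
Midpoint of [1.096700, 1.357525] = 1.227113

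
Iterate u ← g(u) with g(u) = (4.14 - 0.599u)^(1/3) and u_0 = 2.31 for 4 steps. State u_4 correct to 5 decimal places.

1.48169

u_1 = g(2.310000) = 1.402090
u_2 = g(1.402090) = 1.488828
u_3 = g(1.488828) = 1.480973
u_4 = g(1.480973) = 1.481688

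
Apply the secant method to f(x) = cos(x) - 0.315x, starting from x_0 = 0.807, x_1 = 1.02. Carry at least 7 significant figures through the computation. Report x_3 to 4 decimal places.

1.1870

f(x_0) = 0.437463, f(x_1) = 0.202066
x_2 = 1.020000 - (0.202066)·(1.020000 - 0.807000)/(0.202066 - (0.437463)) = 1.202840; f(x_2) = -0.019185
x_3 = 1.202840 - (-0.019185)·(1.202840 - 1.020000)/(-0.019185 - (0.202066)) = 1.186985; f(x_3) = 0.000556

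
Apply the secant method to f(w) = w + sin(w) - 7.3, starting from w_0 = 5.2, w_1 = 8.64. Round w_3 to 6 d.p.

Secant update: w_(k+1) = w_k − f(w_k)·(w_k − w_(k-1))/(f(w_k) − f(w_(k-1))).
f(w_0) = -2.983455, f(w_1) = 2.046668
w_2 = 8.640000 - (2.046668)·(8.640000 - 5.200000)/(2.046668 - (-2.983455)) = 7.240325; f(w_2) = 0.757872
w_3 = 7.240325 - (0.757872)·(7.240325 - 8.640000)/(0.757872 - (2.046668)) = 6.417250; f(w_3) = -0.749087

6.417250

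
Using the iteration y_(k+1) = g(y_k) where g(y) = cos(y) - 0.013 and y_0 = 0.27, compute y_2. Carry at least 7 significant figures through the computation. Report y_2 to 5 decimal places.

0.56806

y_1 = g(0.270000) = 0.950771
y_2 = g(0.950771) = 0.568056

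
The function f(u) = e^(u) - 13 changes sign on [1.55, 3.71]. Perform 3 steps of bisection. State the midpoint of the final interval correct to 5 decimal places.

2.49500

f(1.550000) = -8.288530, f(3.710000) = 27.853807 (opposite signs)
step 1: m = 2.630000, f(m) = 0.873770 > 0 → root in [1.550000, 2.630000]
step 2: m = 2.090000, f(m) = -4.915085 < 0 → root in [2.090000, 2.630000]
step 3: m = 2.360000, f(m) = -2.409049 < 0 → root in [2.360000, 2.630000]
Midpoint of [2.360000, 2.630000] = 2.495000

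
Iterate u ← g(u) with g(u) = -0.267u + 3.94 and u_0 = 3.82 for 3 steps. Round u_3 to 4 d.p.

3.0962

u_1 = g(3.820000) = 2.920060
u_2 = g(2.920060) = 3.160344
u_3 = g(3.160344) = 3.096188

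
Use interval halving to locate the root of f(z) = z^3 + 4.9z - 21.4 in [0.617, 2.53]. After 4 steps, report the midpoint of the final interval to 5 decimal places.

f(0.617000) = -18.141815, f(2.530000) = 7.191277 (opposite signs)
step 1: m = 1.573500, f(m) = -9.794018 < 0 → root in [1.573500, 2.530000]
step 2: m = 2.051750, f(m) = -2.709218 < 0 → root in [2.051750, 2.530000]
step 3: m = 2.290875, f(m) = 1.848048 > 0 → root in [2.051750, 2.290875]
step 4: m = 2.171312, f(m) = -0.523703 < 0 → root in [2.171312, 2.290875]
Midpoint of [2.171312, 2.290875] = 2.231094

2.23109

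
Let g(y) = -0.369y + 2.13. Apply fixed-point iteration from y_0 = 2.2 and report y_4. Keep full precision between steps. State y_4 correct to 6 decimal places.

1.567822

y_1 = g(2.200000) = 1.318200
y_2 = g(1.318200) = 1.643584
y_3 = g(1.643584) = 1.523517
y_4 = g(1.523517) = 1.567822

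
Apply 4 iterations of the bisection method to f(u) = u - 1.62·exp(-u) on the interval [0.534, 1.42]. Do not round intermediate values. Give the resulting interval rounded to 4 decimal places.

f(0.534000) = -0.415734, f(1.420000) = 1.028423 (opposite signs)
step 1: m = 0.977000, f(m) = 0.367169 > 0 → root in [0.534000, 0.977000]
step 2: m = 0.755500, f(m) = -0.005537 < 0 → root in [0.755500, 0.977000]
step 3: m = 0.866250, f(m) = 0.184999 > 0 → root in [0.755500, 0.866250]
step 4: m = 0.810875, f(m) = 0.090835 > 0 → root in [0.755500, 0.810875]

[0.7555, 0.8109]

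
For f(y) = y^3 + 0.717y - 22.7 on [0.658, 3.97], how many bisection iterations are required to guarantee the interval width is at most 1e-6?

22

Initial width b − a = 3.97 − 0.658 = 3.312000.
After n steps the width is (b−a)/2^n; need (b−a)/2^n ≤ 1e-6.
So n ≥ log₂(3.312000/1e-6) = log₂(3312000.0000) ≈ 21.6593.
Hence n = 22.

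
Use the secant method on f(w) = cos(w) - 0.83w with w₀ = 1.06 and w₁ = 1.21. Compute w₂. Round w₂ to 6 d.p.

0.834770

f(w_0) = -0.390928, f(w_1) = -0.651281
w_2 = 1.210000 - (-0.651281)·(1.210000 - 1.060000)/(-0.651281 - (-0.390928)) = 0.834770; f(w_2) = -0.021511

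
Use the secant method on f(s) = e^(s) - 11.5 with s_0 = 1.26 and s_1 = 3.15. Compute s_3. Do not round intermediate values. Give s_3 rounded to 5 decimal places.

Secant update: s_(k+1) = s_k − f(s_k)·(s_k − s_(k-1))/(f(s_k) − f(s_(k-1))).
f(s_0) = -7.974579, f(s_1) = 11.836065
s_2 = 3.150000 - (11.836065)·(3.150000 - 1.260000)/(11.836065 - (-7.974579)) = 2.020801; f(s_2) = -3.955636
s_3 = 2.020801 - (-3.955636)·(2.020801 - 3.150000)/(-3.955636 - (11.836065)) = 2.303652; f(s_3) = -1.489325

2.30365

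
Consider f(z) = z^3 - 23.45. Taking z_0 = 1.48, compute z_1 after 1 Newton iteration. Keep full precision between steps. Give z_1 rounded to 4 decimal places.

4.5553

Newton update: z ← z − f(z)/f'(z).
f'(z) = 3z^2
z_0 = 1.480000: f = -20.208208, f' = 6.571200 → z_1 = 1.480000 - (-20.208208)/(6.571200) = 4.555269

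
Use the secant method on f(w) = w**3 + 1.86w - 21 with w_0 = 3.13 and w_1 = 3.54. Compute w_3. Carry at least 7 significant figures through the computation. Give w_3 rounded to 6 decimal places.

f(w_0) = 15.486097, f(w_1) = 29.946264
w_2 = 3.540000 - (29.946264)·(3.540000 - 3.130000)/(29.946264 - (15.486097)) = 2.690911; f(w_2) = 3.489987
w_3 = 2.690911 - (3.489987)·(2.690911 - 3.540000)/(3.489987 - (29.946264)) = 2.578903; f(w_3) = 0.948380

2.578903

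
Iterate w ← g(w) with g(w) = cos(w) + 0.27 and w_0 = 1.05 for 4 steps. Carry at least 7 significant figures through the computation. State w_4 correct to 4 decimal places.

w_1 = g(1.050000) = 0.767571
w_2 = g(0.767571) = 0.989599
w_3 = g(0.989599) = 0.819025
w_4 = g(0.819025) = 0.952934

0.9529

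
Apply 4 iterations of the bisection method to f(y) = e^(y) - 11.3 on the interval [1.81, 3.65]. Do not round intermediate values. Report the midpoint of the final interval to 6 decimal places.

f(1.810000) = -5.189553, f(3.650000) = 27.174666 (opposite signs)
step 1: m = 2.730000, f(m) = 4.032887 > 0 → root in [1.810000, 2.730000]
step 2: m = 2.270000, f(m) = -1.620599 < 0 → root in [2.270000, 2.730000]
step 3: m = 2.500000, f(m) = 0.882494 > 0 → root in [2.270000, 2.500000]
step 4: m = 2.385000, f(m) = -0.440937 < 0 → root in [2.385000, 2.500000]
Midpoint of [2.385000, 2.500000] = 2.442500

2.442500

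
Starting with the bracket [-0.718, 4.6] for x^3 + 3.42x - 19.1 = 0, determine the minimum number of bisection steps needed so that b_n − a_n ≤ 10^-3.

13

Initial width b − a = 4.6 − -0.718 = 5.318000.
After n steps the width is (b−a)/2^n; need (b−a)/2^n ≤ 10^-3.
So n ≥ log₂(5.318000/10^-3) = log₂(5318.0000) ≈ 12.3767.
Hence n = 13.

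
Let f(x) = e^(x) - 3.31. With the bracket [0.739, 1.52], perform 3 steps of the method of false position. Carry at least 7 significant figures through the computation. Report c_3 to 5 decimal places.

1.19518

f(0.739000) = -1.216159, f(1.520000) = 1.262225
step 1: c = 1.122242, f(c) = -0.238267 < 0 → new bracket [1.122242, 1.520000]
step 2: c = 1.185403, f(c) = -0.037995 < 0 → new bracket [1.185403, 1.520000]
step 3: c = 1.195181, f(c) = -0.005846 < 0 → new bracket [1.195181, 1.520000]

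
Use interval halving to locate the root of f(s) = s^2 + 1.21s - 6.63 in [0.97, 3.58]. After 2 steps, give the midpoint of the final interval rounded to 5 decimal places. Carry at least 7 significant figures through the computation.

f(0.970000) = -4.515400, f(3.580000) = 10.518200 (opposite signs)
step 1: m = 2.275000, f(m) = 1.298375 > 0 → root in [0.970000, 2.275000]
step 2: m = 1.622500, f(m) = -2.034269 < 0 → root in [1.622500, 2.275000]
Midpoint of [1.622500, 2.275000] = 1.948750

1.94875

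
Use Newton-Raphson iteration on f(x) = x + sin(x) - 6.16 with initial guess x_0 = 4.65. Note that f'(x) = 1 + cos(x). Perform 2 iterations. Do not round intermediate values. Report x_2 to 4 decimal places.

x_0 = 4.650000: f = -2.508054, f' = 0.937651 → x_1 = 4.650000 - (-2.508054)/(0.937651) = 7.324826
x_1 = 7.324826: f = 2.028059, f' = 1.504805 → x_2 = 7.324826 - (2.028059)/(1.504805) = 5.977103

5.9771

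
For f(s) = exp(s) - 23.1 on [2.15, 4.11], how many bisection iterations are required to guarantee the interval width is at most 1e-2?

Initial width b − a = 4.11 − 2.15 = 1.960000.
After n steps the width is (b−a)/2^n; need (b−a)/2^n ≤ 1e-2.
So n ≥ log₂(1.960000/1e-2) = log₂(196.0000) ≈ 7.6147.
Hence n = 8.

8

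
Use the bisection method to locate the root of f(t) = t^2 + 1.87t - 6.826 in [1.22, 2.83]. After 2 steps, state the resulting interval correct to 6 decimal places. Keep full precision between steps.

[1.622500, 2.025000]

f(1.220000) = -3.056200, f(2.830000) = 6.475000 (opposite signs)
step 1: m = 2.025000, f(m) = 1.061375 > 0 → root in [1.220000, 2.025000]
step 2: m = 1.622500, f(m) = -1.159419 < 0 → root in [1.622500, 2.025000]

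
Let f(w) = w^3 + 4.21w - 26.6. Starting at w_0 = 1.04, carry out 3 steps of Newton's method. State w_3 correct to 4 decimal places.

Newton update: w ← w − f(w)/f'(w).
f'(w) = 3w^2 + 4.21
w_0 = 1.040000: f = -21.096736, f' = 7.454800 → w_1 = 1.040000 - (-21.096736)/(7.454800) = 3.869953
w_1 = 3.869953: f = 47.651009, f' = 49.139616 → w_2 = 3.869953 - (47.651009)/(49.139616) = 2.900247
w_2 = 2.900247: f = 10.005264, f' = 29.444293 → w_3 = 2.900247 - (10.005264)/(29.444293) = 2.560444

2.5604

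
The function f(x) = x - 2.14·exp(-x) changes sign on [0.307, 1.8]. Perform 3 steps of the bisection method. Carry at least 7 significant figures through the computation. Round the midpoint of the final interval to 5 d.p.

0.96019

f(0.307000) = -1.267292, f(1.800000) = 1.446260 (opposite signs)
step 1: m = 1.053500, f(m) = 0.307250 > 0 → root in [0.307000, 1.053500]
step 2: m = 0.680250, f(m) = -0.403639 < 0 → root in [0.680250, 1.053500]
step 3: m = 0.866875, f(m) = -0.032487 < 0 → root in [0.866875, 1.053500]
Midpoint of [0.866875, 1.053500] = 0.960188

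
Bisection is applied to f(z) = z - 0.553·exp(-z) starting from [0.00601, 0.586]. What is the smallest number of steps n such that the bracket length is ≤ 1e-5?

16

Initial width b − a = 0.586 − 0.00601 = 0.579990.
After n steps the width is (b−a)/2^n; need (b−a)/2^n ≤ 1e-5.
So n ≥ log₂(0.579990/1e-5) = log₂(57999.0000) ≈ 15.8237.
Hence n = 16.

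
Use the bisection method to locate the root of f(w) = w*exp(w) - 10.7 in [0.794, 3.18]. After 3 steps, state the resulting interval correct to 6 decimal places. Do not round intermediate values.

[1.688750, 1.987000]

f(0.794000) = -8.943491, f(3.180000) = 65.768676 (opposite signs)
step 1: m = 1.987000, f(m) = 3.792423 > 0 → root in [0.794000, 1.987000]
step 2: m = 1.390500, f(m) = -5.114559 < 0 → root in [1.390500, 1.987000]
step 3: m = 1.688750, f(m) = -1.559285 < 0 → root in [1.688750, 1.987000]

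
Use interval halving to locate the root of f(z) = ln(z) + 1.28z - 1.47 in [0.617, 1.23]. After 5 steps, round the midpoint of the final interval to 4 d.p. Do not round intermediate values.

1.0863

f(0.617000) = -1.163126, f(1.230000) = 0.311414 (opposite signs)
step 1: m = 0.923500, f(m) = -0.367504 < 0 → root in [0.923500, 1.230000]
step 2: m = 1.076750, f(m) = -0.017813 < 0 → root in [1.076750, 1.230000]
step 3: m = 1.153375, f(m) = 0.149012 > 0 → root in [1.076750, 1.153375]
step 4: m = 1.115063, f(m) = 0.066190 > 0 → root in [1.076750, 1.115063]
step 5: m = 1.095906, f(m) = 0.024342 > 0 → root in [1.076750, 1.095906]
Midpoint of [1.076750, 1.095906] = 1.086328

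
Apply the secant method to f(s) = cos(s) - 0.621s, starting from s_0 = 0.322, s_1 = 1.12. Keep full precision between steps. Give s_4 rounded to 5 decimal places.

0.94424

f(s_0) = 0.748642, f(s_1) = -0.259838
s_2 = 1.120000 - (-0.259838)·(1.120000 - 0.322000)/(-0.259838 - (0.748642)) = 0.914393; f(s_2) = 0.042433
s_3 = 0.914393 - (0.042433)·(0.914393 - 1.120000)/(0.042433 - (-0.259838)) = 0.943257; f(s_3) = 0.001393
s_4 = 0.943257 - (0.001393)·(0.943257 - 0.914393)/(0.001393 - (0.042433)) = 0.944236; f(s_4) = -0.000009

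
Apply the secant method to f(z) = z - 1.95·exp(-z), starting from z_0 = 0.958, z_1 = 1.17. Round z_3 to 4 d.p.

0.8416

Secant update: z_(k+1) = z_k − f(z_k)·(z_k − z_(k-1))/(f(z_k) − f(z_(k-1))).
f(z_0) = 0.209864, f(z_1) = 0.564784
z_2 = 1.170000 - (0.564784)·(1.170000 - 0.958000)/(0.564784 - (0.209864)) = 0.832645; f(z_2) = -0.015406
z_3 = 0.832645 - (-0.015406)·(0.832645 - 1.170000)/(-0.015406 - (0.564784)) = 0.841602; f(z_3) = 0.001115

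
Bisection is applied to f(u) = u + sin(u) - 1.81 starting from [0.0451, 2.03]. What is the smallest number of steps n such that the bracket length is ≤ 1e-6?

21

Initial width b − a = 2.03 − 0.0451 = 1.984900.
After n steps the width is (b−a)/2^n; need (b−a)/2^n ≤ 1e-6.
So n ≥ log₂(1.984900/1e-6) = log₂(1984900.0000) ≈ 20.9206.
Hence n = 21.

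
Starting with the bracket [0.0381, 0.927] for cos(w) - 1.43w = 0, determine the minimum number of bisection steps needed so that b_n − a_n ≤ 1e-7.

Initial width b − a = 0.927 − 0.0381 = 0.888900.
After n steps the width is (b−a)/2^n; need (b−a)/2^n ≤ 1e-7.
So n ≥ log₂(0.888900/1e-7) = log₂(8889000.0000) ≈ 23.0836.
Hence n = 24.

24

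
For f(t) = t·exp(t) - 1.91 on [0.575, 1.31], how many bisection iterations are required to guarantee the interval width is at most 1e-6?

20

Initial width b − a = 1.31 − 0.575 = 0.735000.
After n steps the width is (b−a)/2^n; need (b−a)/2^n ≤ 1e-6.
So n ≥ log₂(0.735000/1e-6) = log₂(735000.0000) ≈ 19.4874.
Hence n = 20.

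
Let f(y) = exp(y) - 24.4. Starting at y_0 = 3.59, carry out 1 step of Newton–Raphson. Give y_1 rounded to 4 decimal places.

3.2634

f'(y) = exp(y)
y_0 = 3.590000: f = 11.834076, f' = 36.234076 → y_1 = 3.590000 - (11.834076)/(36.234076) = 3.263399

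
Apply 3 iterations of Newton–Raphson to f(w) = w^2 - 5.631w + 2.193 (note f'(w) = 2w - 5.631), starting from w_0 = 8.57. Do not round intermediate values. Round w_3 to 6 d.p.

w_0 = 8.570000: f = 27.380230, f' = 11.509000 → w_1 = 8.570000 - (27.380230)/(11.509000) = 6.190972
w_1 = 6.190972: f = 5.659773, f' = 6.750945 → w_2 = 6.190972 - (5.659773)/(6.750945) = 5.352605
w_2 = 5.352605: f = 0.702860, f' = 5.074209 → w_3 = 5.352605 - (0.702860)/(5.074209) = 5.214089

5.214089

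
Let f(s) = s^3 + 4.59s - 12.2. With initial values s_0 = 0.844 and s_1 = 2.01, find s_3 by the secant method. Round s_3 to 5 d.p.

1.64542

Secant update: s_(k+1) = s_k − f(s_k)·(s_k − s_(k-1))/(f(s_k) − f(s_(k-1))).
f(s_0) = -7.724828, f(s_1) = 5.146501
s_2 = 2.010000 - (5.146501)·(2.010000 - 0.844000)/(5.146501 - (-7.724828)) = 1.543784; f(s_2) = -1.434779
s_3 = 1.543784 - (-1.434779)·(1.543784 - 2.010000)/(-1.434779 - (5.146501)) = 1.645423; f(s_3) = -0.192658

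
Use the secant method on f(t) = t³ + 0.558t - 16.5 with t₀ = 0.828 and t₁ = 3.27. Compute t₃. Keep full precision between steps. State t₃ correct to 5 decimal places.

f(t_0) = -15.470312, f(t_1) = 20.290443
t_2 = 3.270000 - (20.290443)·(3.270000 - 0.828000)/(20.290443 - (-15.470312)) = 1.884424; f(t_2) = -8.756806
t_3 = 1.884424 - (-8.756806)·(1.884424 - 3.270000)/(-8.756806 - (20.290443)) = 2.302130; f(t_3) = -3.014577

2.30213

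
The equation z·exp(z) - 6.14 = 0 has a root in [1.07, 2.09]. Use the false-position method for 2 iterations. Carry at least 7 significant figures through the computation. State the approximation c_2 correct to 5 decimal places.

1.38669

False-position update: c = (a·f(b) − b·f(a))/(f(b) − f(a)); replace the endpoint whose sign matches f(c).
f(1.070000) = -3.020544, f(2.090000) = 10.757473
step 1: c = 1.293614, f(c) = -1.423564 < 0 → new bracket [1.293614, 2.090000]
step 2: c = 1.386685, f(c) = -0.591091 < 0 → new bracket [1.386685, 2.090000]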